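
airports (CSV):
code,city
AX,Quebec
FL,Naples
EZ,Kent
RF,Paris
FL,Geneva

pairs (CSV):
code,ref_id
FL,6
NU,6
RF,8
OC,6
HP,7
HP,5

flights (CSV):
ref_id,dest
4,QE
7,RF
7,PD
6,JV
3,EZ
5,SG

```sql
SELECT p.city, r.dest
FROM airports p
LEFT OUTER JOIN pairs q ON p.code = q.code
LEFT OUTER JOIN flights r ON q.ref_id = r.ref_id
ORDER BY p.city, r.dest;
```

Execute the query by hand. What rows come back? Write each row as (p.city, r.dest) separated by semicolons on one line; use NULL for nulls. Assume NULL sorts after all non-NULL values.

Joins associate left-to-right: airports LEFT JOIN pairs on code gives 5 intermediate row(s).
Then LEFT JOIN `flights r` on ref_id: each of those 5 rows is kept; rows whose q.ref_id has no match in r get NULL for r's columns.

(Geneva, JV); (Kent, NULL); (Naples, JV); (Paris, NULL); (Quebec, NULL)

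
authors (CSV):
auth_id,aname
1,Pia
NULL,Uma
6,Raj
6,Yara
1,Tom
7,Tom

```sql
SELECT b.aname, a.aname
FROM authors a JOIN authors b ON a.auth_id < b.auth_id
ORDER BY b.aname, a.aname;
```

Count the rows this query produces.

8

INNER JOIN keeps only pairs where the ON condition holds.
Matching on a.auth_id < b.auth_id. A NULL in a compared column never satisfies the condition.
Matched pairs: 8.
Total: 8 rows.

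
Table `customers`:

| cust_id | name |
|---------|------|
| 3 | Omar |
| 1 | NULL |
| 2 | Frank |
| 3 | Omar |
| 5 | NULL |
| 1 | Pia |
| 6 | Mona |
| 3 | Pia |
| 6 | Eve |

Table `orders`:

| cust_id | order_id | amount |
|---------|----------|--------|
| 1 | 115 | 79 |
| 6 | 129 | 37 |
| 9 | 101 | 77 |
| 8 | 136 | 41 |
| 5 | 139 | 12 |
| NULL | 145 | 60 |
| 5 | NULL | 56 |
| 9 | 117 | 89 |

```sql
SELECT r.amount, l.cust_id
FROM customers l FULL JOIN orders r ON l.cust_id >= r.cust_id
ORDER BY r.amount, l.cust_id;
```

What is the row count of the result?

FULL OUTER JOIN keeps every row from both sides; unmatched rows get NULL for the other side's columns.
Matching on l.cust_id >= r.cust_id. A NULL in a compared column never satisfies the condition.
- l row (cust_id=3): matches 1 r row(s) → 1 output row(s).
- l row (cust_id=1): matches 1 r row(s) → 1 output row(s).
- l row (cust_id=2): matches 1 r row(s) → 1 output row(s).
- l row (cust_id=3): matches 1 r row(s) → 1 output row(s).
- l row (cust_id=5): matches 3 r row(s) → 3 output row(s).
- l row (cust_id=1): matches 1 r row(s) → 1 output row(s).
- l row (cust_id=6): matches 4 r row(s) → 4 output row(s).
- l row (cust_id=3): matches 1 r row(s) → 1 output row(s).
- l row (cust_id=6): matches 4 r row(s) → 4 output row(s).
- plus 4 unmatched r row(s), each kept with NULL l columns.
Total: 17 matched + 4 padded = 21 rows.

21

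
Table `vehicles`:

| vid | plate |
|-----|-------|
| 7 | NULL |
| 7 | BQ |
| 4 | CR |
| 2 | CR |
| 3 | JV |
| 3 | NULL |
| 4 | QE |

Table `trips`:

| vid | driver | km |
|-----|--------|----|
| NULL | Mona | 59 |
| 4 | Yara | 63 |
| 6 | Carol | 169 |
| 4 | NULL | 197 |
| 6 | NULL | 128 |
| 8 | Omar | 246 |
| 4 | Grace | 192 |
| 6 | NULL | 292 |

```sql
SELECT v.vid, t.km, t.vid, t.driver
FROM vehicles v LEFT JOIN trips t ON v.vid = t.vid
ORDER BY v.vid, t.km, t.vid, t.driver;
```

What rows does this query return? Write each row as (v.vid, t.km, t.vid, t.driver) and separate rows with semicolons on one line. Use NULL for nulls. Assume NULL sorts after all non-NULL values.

(2, NULL, NULL, NULL); (3, NULL, NULL, NULL); (3, NULL, NULL, NULL); (4, 63, 4, Yara); (4, 63, 4, Yara); (4, 192, 4, Grace); (4, 192, 4, Grace); (4, 197, 4, NULL); (4, 197, 4, NULL); (7, NULL, NULL, NULL); (7, NULL, NULL, NULL)

LEFT JOIN keeps every row from `vehicles`; unmatched rows get NULL for `trips`'s columns.
Matching on v.vid = t.vid. A NULL in a compared column never satisfies the condition.
- v row (vid=7): no match → kept, t columns NULL.
- v row (vid=7): no match → kept, t columns NULL.
- v row (vid=4): matches 3 t row(s) → 3 output row(s).
- v row (vid=2): no match → kept, t columns NULL.
- v row (vid=3): no match → kept, t columns NULL.
- v row (vid=3): no match → kept, t columns NULL.
- v row (vid=4): matches 3 t row(s) → 3 output row(s).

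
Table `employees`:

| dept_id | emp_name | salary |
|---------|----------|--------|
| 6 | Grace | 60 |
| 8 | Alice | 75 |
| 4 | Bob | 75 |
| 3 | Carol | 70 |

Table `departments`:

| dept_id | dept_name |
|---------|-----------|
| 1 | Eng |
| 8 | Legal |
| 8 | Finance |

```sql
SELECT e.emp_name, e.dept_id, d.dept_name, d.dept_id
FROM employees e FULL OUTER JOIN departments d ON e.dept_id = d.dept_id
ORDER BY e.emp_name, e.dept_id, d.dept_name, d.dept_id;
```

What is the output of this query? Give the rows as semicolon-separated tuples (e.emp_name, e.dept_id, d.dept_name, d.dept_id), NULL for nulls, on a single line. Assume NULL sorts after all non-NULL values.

(Alice, 8, Finance, 8); (Alice, 8, Legal, 8); (Bob, 4, NULL, NULL); (Carol, 3, NULL, NULL); (Grace, 6, NULL, NULL); (NULL, NULL, Eng, 1)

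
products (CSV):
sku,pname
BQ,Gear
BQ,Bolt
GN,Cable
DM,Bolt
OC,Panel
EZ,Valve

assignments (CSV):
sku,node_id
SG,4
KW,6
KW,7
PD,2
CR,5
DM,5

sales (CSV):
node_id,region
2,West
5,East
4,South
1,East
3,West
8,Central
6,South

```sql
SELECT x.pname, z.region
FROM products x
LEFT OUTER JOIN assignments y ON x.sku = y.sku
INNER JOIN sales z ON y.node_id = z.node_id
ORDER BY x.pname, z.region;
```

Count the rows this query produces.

1

Step 1 — x LEFT JOIN y on sku → 6 row(s).
Then INNER JOIN `sales z` on node_id: keep only rows whose y.node_id appears in z.
Result: 1 row(s).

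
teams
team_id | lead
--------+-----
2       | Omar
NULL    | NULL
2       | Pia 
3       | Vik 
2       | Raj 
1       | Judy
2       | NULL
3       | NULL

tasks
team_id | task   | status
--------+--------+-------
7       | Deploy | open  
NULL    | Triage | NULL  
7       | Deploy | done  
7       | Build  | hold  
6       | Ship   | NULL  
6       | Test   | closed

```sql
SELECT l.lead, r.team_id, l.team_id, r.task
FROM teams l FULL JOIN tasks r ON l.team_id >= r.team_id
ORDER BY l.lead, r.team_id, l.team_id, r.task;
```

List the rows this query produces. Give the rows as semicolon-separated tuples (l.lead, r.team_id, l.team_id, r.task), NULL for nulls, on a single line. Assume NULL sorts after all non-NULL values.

FULL OUTER JOIN keeps every row from both sides; unmatched rows get NULL for the other side's columns.
Matching on l.team_id >= r.team_id. A NULL in a compared column never satisfies the condition.
- l row (team_id=2): no match → kept, r columns NULL.
- l row (team_id=NULL): no match → kept, r columns NULL.
- l row (team_id=2): no match → kept, r columns NULL.
- l row (team_id=3): no match → kept, r columns NULL.
- l row (team_id=2): no match → kept, r columns NULL.
- l row (team_id=1): no match → kept, r columns NULL.
- l row (team_id=2): no match → kept, r columns NULL.
- l row (team_id=3): no match → kept, r columns NULL.
- plus 6 unmatched r row(s), each kept with NULL l columns.

(Judy, NULL, 1, NULL); (Omar, NULL, 2, NULL); (Pia, NULL, 2, NULL); (Raj, NULL, 2, NULL); (Vik, NULL, 3, NULL); (NULL, 6, NULL, Ship); (NULL, 6, NULL, Test); (NULL, 7, NULL, Build); (NULL, 7, NULL, Deploy); (NULL, 7, NULL, Deploy); (NULL, NULL, 2, NULL); (NULL, NULL, 3, NULL); (NULL, NULL, NULL, Triage); (NULL, NULL, NULL, NULL)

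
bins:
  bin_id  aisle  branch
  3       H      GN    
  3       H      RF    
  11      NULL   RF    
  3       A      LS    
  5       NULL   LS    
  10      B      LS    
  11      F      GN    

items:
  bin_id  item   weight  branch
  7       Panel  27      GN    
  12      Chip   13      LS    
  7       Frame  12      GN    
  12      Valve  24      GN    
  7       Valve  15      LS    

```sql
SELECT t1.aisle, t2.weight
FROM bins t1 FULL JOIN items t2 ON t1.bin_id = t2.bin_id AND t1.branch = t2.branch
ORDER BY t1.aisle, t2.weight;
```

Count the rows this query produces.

12

FULL OUTER JOIN keeps every row from both sides; unmatched rows get NULL for the other side's columns.
Matching on t1.bin_id = t2.bin_id AND t1.branch = t2.branch.
- t1[0] bin_id=3, branch=GN → no match; kept with NULLs on the t2 side.
- t1[1] bin_id=3, branch=RF → no match; kept with NULLs on the t2 side.
- t1[2] bin_id=11, branch=RF → no match; kept with NULLs on the t2 side.
- t1[3] bin_id=3, branch=LS → no match; kept with NULLs on the t2 side.
- t1[4] bin_id=5, branch=LS → no match; kept with NULLs on the t2 side.
- t1[5] bin_id=10, branch=LS → no match; kept with NULLs on the t2 side.
- t1[6] bin_id=11, branch=GN → no match; kept with NULLs on the t2 side.
- 5 row(s) from t2 found no t1 partner → padded with NULL.
Total: 0 matched + 12 padded = 12 rows.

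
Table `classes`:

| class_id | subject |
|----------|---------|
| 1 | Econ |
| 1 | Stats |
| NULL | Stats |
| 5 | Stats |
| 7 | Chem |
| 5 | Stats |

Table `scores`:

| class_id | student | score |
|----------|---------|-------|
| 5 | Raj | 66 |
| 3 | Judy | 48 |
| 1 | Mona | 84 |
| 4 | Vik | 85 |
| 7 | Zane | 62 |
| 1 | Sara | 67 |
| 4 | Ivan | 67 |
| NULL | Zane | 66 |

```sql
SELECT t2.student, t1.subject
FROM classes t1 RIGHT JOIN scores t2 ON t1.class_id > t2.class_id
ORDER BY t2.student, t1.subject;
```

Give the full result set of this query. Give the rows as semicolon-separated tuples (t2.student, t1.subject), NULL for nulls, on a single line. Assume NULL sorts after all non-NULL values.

(Ivan, Chem); (Ivan, Stats); (Ivan, Stats); (Judy, Chem); (Judy, Stats); (Judy, Stats); (Mona, Chem); (Mona, Stats); (Mona, Stats); (Raj, Chem); (Sara, Chem); (Sara, Stats); (Sara, Stats); (Vik, Chem); (Vik, Stats); (Vik, Stats); (Zane, NULL); (Zane, NULL)

RIGHT JOIN keeps every row from `scores`; unmatched rows get NULL for `classes`'s columns.
Matching on t1.class_id > t2.class_id. A NULL in a compared column never satisfies the condition.
Matched pairs: 16; unmatched t2 rows kept: 2.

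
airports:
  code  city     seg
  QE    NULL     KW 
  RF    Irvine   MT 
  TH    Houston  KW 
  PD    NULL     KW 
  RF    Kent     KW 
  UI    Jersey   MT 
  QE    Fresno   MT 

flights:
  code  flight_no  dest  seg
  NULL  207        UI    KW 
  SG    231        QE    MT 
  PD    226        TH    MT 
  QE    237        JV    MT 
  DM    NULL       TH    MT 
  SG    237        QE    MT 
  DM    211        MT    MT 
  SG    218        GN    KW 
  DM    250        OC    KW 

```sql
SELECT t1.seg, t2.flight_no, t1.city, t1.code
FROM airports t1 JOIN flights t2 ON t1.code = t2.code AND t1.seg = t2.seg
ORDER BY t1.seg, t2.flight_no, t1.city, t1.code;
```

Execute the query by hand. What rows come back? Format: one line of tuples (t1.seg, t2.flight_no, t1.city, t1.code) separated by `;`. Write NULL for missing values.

(MT, 237, Fresno, QE)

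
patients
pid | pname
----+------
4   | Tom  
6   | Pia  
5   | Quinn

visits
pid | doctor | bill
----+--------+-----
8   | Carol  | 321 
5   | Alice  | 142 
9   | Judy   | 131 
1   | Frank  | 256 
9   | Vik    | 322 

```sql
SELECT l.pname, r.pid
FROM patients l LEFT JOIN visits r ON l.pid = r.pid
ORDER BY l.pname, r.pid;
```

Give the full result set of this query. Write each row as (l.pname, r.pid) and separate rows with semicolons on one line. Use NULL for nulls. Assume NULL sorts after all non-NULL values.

LEFT JOIN keeps every row from `patients`; unmatched rows get NULL for `visits`'s columns.
Matching on l.pid = r.pid.
Matched pairs: 1; unmatched l rows kept: 2.

(Pia, NULL); (Quinn, 5); (Tom, NULL)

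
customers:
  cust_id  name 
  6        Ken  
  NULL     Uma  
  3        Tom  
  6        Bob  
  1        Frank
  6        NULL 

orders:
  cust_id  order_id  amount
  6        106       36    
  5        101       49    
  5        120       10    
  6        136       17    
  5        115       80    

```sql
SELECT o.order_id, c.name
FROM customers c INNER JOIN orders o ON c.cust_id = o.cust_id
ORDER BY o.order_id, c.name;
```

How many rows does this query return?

INNER JOIN keeps only pairs where the ON condition holds.
Matching on c.cust_id = o.cust_id. A NULL in a compared column never satisfies the condition.
- c (cust_id=6) pairs with 2 row(s) of o.
- c (cust_id=NULL) has no partner → excluded.
- c (cust_id=3) has no partner → excluded.
- c (cust_id=6) pairs with 2 row(s) of o.
- c (cust_id=1) has no partner → excluded.
- c (cust_id=6) pairs with 2 row(s) of o.
Total: 6 rows.

6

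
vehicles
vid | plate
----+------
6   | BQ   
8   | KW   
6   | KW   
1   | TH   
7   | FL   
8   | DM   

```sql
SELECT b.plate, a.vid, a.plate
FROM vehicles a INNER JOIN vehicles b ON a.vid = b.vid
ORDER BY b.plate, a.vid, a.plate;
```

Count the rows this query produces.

INNER JOIN keeps only pairs where the ON condition holds.
Matching on a.vid = b.vid.
- a row (vid=6): matches 2 b row(s) → 2 output row(s).
- a row (vid=8): matches 2 b row(s) → 2 output row(s).
- a row (vid=6): matches 2 b row(s) → 2 output row(s).
- a row (vid=1): matches 1 b row(s) → 1 output row(s).
- a row (vid=7): matches 1 b row(s) → 1 output row(s).
- a row (vid=8): matches 2 b row(s) → 2 output row(s).
Total: 10 rows.

10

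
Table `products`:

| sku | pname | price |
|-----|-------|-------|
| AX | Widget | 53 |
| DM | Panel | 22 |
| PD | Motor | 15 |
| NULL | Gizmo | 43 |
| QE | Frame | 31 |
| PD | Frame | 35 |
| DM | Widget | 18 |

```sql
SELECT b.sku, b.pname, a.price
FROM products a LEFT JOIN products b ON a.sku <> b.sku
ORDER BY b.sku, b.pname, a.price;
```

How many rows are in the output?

27

LEFT JOIN keeps every row from `products a`; unmatched rows get NULL for `products b`'s columns.
Matching on a.sku <> b.sku. A NULL in a compared column never satisfies the condition.
- a (sku=AX) pairs with 5 row(s) of b.
- a (sku=DM) pairs with 4 row(s) of b.
- a (sku=PD) pairs with 4 row(s) of b.
- a (sku=NULL) has no partner → padded with NULL.
- a (sku=QE) pairs with 5 row(s) of b.
- a (sku=PD) pairs with 4 row(s) of b.
- a (sku=DM) pairs with 4 row(s) of b.
Total: 26 matched + 1 padded = 27 rows.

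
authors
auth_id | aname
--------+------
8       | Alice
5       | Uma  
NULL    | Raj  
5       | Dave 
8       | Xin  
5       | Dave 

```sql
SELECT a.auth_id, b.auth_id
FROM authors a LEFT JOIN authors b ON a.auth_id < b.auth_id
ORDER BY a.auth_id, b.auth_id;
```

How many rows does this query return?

9

LEFT JOIN keeps every row from `authors a`; unmatched rows get NULL for `authors b`'s columns.
Matching on a.auth_id < b.auth_id. A NULL in a compared column never satisfies the condition.
- auth_id=8: no b row matches, row kept with b columns NULL.
- auth_id=5: 2 matching b row(s), so 2 row(s) emitted.
- auth_id=NULL: no b row matches, row kept with b columns NULL.
- auth_id=5: 2 matching b row(s), so 2 row(s) emitted.
- auth_id=8: no b row matches, row kept with b columns NULL.
- auth_id=5: 2 matching b row(s), so 2 row(s) emitted.
Total: 6 matched + 3 padded = 9 rows.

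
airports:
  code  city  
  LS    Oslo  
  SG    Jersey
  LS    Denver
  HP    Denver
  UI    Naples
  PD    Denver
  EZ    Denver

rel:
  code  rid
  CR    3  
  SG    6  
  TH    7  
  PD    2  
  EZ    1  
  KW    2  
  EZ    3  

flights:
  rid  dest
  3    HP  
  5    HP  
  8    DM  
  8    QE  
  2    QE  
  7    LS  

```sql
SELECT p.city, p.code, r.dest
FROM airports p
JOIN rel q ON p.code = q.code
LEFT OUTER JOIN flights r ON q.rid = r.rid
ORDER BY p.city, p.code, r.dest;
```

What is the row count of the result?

Step 1 — p INNER JOIN q on code → 4 row(s).
Then LEFT JOIN `flights r` on rid: each of those 4 rows is kept; rows whose q.rid has no match in r get NULL for r's columns.
Result: 4 row(s).

4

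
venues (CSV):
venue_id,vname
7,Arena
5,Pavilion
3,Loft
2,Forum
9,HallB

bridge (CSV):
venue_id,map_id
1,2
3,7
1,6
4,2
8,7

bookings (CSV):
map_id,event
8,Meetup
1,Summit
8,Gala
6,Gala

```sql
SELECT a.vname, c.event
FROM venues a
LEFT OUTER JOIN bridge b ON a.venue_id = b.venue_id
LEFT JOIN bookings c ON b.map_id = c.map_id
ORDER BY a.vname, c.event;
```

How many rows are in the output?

5

Evaluate left to right. First `venues a LEFT JOIN bridge b` on venue_id: 5 row(s).
Then LEFT JOIN `bookings c` on map_id: each of those 5 rows is kept; rows whose b.map_id has no match in c get NULL for c's columns.
Result: 5 row(s).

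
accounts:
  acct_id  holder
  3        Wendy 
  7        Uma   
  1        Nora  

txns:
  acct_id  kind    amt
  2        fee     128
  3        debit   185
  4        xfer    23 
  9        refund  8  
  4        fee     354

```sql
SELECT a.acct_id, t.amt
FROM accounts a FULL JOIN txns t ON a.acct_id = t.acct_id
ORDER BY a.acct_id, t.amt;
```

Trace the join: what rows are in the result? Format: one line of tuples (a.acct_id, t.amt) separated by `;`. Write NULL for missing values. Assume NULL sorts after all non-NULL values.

(1, NULL); (3, 185); (7, NULL); (NULL, 8); (NULL, 23); (NULL, 128); (NULL, 354)

FULL OUTER JOIN keeps every row from both sides; unmatched rows get NULL for the other side's columns.
Matching on a.acct_id = t.acct_id.
- a row (acct_id=3): matches 1 t row(s) → 1 output row(s).
- a row (acct_id=7): no match → kept, t columns NULL.
- a row (acct_id=1): no match → kept, t columns NULL.
- 4 t row(s) had no a match → kept, a columns NULL.
After projecting and ordering:
a.acct_id | t.amt
1 | NULL
3 | 185
7 | NULL
NULL | 8
NULL | 23
NULL | 128
NULL | 354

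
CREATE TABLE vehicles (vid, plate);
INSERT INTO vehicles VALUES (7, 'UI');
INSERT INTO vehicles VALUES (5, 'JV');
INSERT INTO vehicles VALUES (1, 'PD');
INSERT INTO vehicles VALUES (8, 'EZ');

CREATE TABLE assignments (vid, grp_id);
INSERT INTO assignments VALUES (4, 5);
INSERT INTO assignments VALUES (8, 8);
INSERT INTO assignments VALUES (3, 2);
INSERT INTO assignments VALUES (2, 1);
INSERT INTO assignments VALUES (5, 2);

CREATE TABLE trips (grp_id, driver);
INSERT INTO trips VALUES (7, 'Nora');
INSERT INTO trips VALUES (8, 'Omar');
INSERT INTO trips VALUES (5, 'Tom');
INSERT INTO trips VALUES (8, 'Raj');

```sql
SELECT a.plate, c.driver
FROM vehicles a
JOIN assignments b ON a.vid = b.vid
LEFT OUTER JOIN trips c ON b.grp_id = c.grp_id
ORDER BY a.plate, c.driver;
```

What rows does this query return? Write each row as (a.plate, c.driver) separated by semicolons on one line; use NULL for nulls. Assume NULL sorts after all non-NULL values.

(EZ, Omar); (EZ, Raj); (JV, NULL)

Evaluate left to right. First `vehicles a INNER JOIN assignments b` on vid: 2 row(s).
Then LEFT JOIN `trips c` on grp_id: each of those 2 rows is kept; rows whose b.grp_id has no match in c get NULL for c's columns.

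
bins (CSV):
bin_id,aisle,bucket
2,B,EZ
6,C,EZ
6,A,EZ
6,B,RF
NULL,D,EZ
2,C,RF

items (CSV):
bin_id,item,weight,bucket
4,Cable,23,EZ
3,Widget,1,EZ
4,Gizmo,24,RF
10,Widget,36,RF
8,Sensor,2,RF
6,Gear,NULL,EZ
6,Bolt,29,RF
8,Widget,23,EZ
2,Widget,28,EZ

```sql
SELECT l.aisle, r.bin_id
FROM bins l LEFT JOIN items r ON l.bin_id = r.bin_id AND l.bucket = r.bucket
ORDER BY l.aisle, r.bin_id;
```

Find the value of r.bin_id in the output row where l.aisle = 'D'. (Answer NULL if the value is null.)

NULL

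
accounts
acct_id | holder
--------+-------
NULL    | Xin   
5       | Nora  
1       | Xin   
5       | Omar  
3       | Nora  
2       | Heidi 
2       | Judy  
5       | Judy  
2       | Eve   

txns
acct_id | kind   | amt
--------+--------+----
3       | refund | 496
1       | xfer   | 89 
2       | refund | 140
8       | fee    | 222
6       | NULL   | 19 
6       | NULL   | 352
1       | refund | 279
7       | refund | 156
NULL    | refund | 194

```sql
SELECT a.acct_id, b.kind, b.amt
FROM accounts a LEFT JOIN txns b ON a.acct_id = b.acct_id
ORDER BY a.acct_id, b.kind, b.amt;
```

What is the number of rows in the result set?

LEFT JOIN keeps every row from `accounts`; unmatched rows get NULL for `txns`'s columns.
Matching on a.acct_id = b.acct_id. A NULL in a compared column never satisfies the condition.
- a[0] acct_id=NULL → no match; kept with NULLs on the b side.
- a[1] acct_id=5 → no match; kept with NULLs on the b side.
- a[2] acct_id=1 → 2 match(es) in b → 2 row(s).
- a[3] acct_id=5 → no match; kept with NULLs on the b side.
- a[4] acct_id=3 → 1 match(es) in b → 1 row(s).
- a[5] acct_id=2 → 1 match(es) in b → 1 row(s).
- a[6] acct_id=2 → 1 match(es) in b → 1 row(s).
- a[7] acct_id=5 → no match; kept with NULLs on the b side.
- a[8] acct_id=2 → 1 match(es) in b → 1 row(s).
Total: 6 matched + 4 padded = 10 rows.

10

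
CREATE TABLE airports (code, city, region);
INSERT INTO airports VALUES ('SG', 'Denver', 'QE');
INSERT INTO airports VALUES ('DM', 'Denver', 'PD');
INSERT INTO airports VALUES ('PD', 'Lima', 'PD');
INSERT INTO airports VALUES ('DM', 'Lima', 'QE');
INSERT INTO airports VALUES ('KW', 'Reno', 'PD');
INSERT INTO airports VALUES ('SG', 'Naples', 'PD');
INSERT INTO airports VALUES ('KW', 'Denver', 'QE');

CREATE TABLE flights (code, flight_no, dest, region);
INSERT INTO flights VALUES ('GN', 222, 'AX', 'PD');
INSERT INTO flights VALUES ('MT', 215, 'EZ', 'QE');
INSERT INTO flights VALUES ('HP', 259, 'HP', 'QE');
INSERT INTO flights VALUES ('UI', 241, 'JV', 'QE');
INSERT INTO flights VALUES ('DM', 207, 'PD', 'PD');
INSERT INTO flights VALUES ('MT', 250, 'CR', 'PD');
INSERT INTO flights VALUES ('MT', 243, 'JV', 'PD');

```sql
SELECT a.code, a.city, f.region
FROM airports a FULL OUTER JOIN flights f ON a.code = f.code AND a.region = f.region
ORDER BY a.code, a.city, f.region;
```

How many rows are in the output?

13

FULL OUTER JOIN keeps every row from both sides; unmatched rows get NULL for the other side's columns.
Matching on a.code = f.code AND a.region = f.region.
- a[0] code=SG, region=QE → no match; kept with NULLs on the f side.
- a[1] code=DM, region=PD → 1 match(es) in f → 1 row(s).
- a[2] code=PD, region=PD → no match; kept with NULLs on the f side.
- a[3] code=DM, region=QE → no match; kept with NULLs on the f side.
- a[4] code=KW, region=PD → no match; kept with NULLs on the f side.
- a[5] code=SG, region=PD → no match; kept with NULLs on the f side.
- a[6] code=KW, region=QE → no match; kept with NULLs on the f side.
- 6 row(s) from f found no a partner → padded with NULL.
Total: 1 matched + 12 padded = 13 rows.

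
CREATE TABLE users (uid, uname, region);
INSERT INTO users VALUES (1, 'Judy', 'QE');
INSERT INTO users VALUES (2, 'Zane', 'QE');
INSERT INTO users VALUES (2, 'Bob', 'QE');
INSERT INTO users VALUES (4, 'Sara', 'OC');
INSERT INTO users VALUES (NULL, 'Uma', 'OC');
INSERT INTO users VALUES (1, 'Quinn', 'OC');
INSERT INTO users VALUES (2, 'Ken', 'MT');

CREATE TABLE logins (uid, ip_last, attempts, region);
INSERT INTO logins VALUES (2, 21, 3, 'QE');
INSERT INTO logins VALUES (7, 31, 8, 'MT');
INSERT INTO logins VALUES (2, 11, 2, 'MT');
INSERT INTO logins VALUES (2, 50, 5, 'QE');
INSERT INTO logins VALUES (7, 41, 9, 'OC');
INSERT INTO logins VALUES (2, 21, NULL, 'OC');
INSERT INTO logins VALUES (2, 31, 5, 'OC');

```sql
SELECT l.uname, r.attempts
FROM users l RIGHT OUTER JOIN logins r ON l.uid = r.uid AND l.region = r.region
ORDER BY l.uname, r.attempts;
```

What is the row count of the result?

9

RIGHT JOIN keeps every row from `logins`; unmatched rows get NULL for `users`'s columns.
Matching on l.uid = r.uid AND l.region = r.region. A NULL in a compared column never satisfies the condition.
- uid=1, region=QE: no matching r row.
- uid=2, region=QE: 2 matching r row(s), so 2 row(s) emitted.
- uid=2, region=QE: 2 matching r row(s), so 2 row(s) emitted.
- uid=4, region=OC: no matching r row.
- uid=NULL, region=OC: no matching r row.
- uid=1, region=OC: no matching r row.
- uid=2, region=MT: 1 matching r row(s), so 1 row(s) emitted.
- 4 row(s) from r found no l partner → padded with NULL.
Total: 5 matched + 4 padded = 9 rows.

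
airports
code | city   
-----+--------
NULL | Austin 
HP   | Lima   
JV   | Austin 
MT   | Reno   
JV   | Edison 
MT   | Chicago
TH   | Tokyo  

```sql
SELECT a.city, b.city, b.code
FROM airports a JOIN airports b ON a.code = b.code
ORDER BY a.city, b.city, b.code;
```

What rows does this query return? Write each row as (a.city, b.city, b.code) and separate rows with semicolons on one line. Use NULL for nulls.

(Austin, Austin, JV); (Austin, Edison, JV); (Chicago, Chicago, MT); (Chicago, Reno, MT); (Edison, Austin, JV); (Edison, Edison, JV); (Lima, Lima, HP); (Reno, Chicago, MT); (Reno, Reno, MT); (Tokyo, Tokyo, TH)

INNER JOIN keeps only pairs where the ON condition holds.
Matching on a.code = b.code. A NULL in a compared column never satisfies the condition.
- code=NULL: no matching b row, dropped.
- code=HP: 1 matching b row(s), so 1 row(s) emitted.
- code=JV: 2 matching b row(s), so 2 row(s) emitted.
- code=MT: 2 matching b row(s), so 2 row(s) emitted.
- code=JV: 2 matching b row(s), so 2 row(s) emitted.
- code=MT: 2 matching b row(s), so 2 row(s) emitted.
- code=TH: 1 matching b row(s), so 1 row(s) emitted.
After projecting and ordering:
a.city | b.city | b.code
Austin | Austin | JV
Austin | Edison | JV
Chicago | Chicago | MT
Chicago | Reno | MT
Edison | Austin | JV
Edison | Edison | JV
Lima | Lima | HP
Reno | Chicago | MT
Reno | Reno | MT
Tokyo | Tokyo | TH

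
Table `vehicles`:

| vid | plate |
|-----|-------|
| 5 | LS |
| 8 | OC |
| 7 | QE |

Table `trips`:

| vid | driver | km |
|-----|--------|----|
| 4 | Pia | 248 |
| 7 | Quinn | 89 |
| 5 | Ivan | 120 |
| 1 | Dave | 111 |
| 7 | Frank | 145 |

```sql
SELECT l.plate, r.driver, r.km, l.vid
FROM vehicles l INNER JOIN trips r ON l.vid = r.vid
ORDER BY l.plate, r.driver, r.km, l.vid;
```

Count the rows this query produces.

3

INNER JOIN keeps only pairs where the ON condition holds.
Matching on l.vid = r.vid.
- l row (vid=5): matches 1 r row(s) → 1 output row(s).
- l row (vid=8): no match → dropped.
- l row (vid=7): matches 2 r row(s) → 2 output row(s).
Total: 3 rows.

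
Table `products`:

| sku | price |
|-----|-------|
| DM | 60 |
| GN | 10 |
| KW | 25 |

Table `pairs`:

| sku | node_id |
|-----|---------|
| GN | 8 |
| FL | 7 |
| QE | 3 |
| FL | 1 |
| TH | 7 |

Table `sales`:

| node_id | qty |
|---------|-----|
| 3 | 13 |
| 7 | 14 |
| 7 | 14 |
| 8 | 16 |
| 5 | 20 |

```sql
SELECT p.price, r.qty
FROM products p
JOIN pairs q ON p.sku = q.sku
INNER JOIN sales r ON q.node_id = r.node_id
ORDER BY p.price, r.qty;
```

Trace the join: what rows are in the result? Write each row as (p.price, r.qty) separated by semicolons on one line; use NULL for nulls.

Evaluate left to right. First `products p INNER JOIN pairs q` on sku: 1 row(s).
Then INNER JOIN `sales r` on node_id: keep only rows whose q.node_id appears in r.

(10, 16)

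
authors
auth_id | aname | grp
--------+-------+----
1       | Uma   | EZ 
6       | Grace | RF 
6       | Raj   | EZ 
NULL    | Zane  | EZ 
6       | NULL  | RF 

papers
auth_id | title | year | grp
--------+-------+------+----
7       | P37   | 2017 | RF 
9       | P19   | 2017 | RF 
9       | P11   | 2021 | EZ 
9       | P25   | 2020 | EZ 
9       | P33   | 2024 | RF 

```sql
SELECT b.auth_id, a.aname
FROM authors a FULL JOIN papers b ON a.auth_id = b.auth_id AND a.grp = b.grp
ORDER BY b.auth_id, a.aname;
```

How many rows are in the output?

FULL OUTER JOIN keeps every row from both sides; unmatched rows get NULL for the other side's columns.
Matching on a.auth_id = b.auth_id AND a.grp = b.grp. A NULL in a compared column never satisfies the condition.
- a (auth_id=1, grp=EZ) has no partner → padded with NULL.
- a (auth_id=6, grp=RF) has no partner → padded with NULL.
- a (auth_id=6, grp=EZ) has no partner → padded with NULL.
- a (auth_id=NULL, grp=EZ) has no partner → padded with NULL.
- a (auth_id=6, grp=RF) has no partner → padded with NULL.
- plus 5 unmatched b row(s), each kept with NULL a columns.
Total: 0 matched + 10 padded = 10 rows.

10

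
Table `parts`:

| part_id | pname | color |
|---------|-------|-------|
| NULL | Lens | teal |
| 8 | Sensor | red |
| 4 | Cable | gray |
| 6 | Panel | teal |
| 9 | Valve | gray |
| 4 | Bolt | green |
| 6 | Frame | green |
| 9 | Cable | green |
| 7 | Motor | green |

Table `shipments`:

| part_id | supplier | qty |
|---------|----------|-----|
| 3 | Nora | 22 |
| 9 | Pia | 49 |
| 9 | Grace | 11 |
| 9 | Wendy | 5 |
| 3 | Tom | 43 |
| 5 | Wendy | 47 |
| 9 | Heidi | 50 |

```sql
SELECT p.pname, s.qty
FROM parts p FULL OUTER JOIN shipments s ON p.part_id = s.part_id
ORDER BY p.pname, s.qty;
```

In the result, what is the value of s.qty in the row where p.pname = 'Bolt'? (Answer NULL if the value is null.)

NULL

FULL OUTER JOIN keeps every row from both sides; unmatched rows get NULL for the other side's columns.
Matching on p.part_id = s.part_id. A NULL in a compared column never satisfies the condition.
- part_id=NULL: no s row matches, row kept with s columns NULL.
- part_id=8: no s row matches, row kept with s columns NULL.
- part_id=4: no s row matches, row kept with s columns NULL.
- part_id=6: no s row matches, row kept with s columns NULL.
- part_id=9: 4 matching s row(s), so 4 row(s) emitted.
- part_id=4: no s row matches, row kept with s columns NULL.
- part_id=6: no s row matches, row kept with s columns NULL.
- part_id=9: 4 matching s row(s), so 4 row(s) emitted.
- part_id=7: no s row matches, row kept with s columns NULL.
- 3 row(s) from s found no p partner → padded with NULL.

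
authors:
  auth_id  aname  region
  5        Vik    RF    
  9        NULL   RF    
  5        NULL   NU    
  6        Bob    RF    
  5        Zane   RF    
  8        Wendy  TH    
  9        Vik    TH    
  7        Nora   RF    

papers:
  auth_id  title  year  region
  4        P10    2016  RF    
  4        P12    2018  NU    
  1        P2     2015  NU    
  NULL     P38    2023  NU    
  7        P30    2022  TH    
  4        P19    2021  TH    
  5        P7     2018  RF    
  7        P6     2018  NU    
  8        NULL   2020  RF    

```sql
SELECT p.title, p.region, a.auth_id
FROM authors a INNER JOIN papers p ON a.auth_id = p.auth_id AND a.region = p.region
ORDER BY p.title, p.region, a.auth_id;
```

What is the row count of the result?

2

INNER JOIN keeps only pairs where the ON condition holds.
Matching on a.auth_id = p.auth_id AND a.region = p.region. A NULL in a compared column never satisfies the condition.
- a[0] auth_id=5, region=RF → 1 match(es) in p → 1 row(s).
- a[1] auth_id=9, region=RF → no match; dropped.
- a[2] auth_id=5, region=NU → no match; dropped.
- a[3] auth_id=6, region=RF → no match; dropped.
- a[4] auth_id=5, region=RF → 1 match(es) in p → 1 row(s).
- a[5] auth_id=8, region=TH → no match; dropped.
- a[6] auth_id=9, region=TH → no match; dropped.
- a[7] auth_id=7, region=RF → no match; dropped.
Total: 2 rows.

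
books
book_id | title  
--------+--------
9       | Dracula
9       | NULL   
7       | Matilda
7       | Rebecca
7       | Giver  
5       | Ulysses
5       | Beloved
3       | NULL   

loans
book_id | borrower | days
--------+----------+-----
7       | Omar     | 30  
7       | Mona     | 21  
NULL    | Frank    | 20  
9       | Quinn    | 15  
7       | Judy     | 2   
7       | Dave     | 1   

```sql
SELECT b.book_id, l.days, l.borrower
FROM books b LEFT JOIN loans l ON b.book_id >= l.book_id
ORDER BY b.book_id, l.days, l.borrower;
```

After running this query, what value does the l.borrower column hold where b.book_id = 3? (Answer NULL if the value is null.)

NULL

LEFT JOIN keeps every row from `books`; unmatched rows get NULL for `loans`'s columns.
Matching on b.book_id >= l.book_id. A NULL in a compared column never satisfies the condition.
- b row (book_id=9): matches 5 l row(s) → 5 output row(s).
- b row (book_id=9): matches 5 l row(s) → 5 output row(s).
- b row (book_id=7): matches 4 l row(s) → 4 output row(s).
- b row (book_id=7): matches 4 l row(s) → 4 output row(s).
- b row (book_id=7): matches 4 l row(s) → 4 output row(s).
- b row (book_id=5): no match → kept, l columns NULL.
- b row (book_id=5): no match → kept, l columns NULL.
- b row (book_id=3): no match → kept, l columns NULL.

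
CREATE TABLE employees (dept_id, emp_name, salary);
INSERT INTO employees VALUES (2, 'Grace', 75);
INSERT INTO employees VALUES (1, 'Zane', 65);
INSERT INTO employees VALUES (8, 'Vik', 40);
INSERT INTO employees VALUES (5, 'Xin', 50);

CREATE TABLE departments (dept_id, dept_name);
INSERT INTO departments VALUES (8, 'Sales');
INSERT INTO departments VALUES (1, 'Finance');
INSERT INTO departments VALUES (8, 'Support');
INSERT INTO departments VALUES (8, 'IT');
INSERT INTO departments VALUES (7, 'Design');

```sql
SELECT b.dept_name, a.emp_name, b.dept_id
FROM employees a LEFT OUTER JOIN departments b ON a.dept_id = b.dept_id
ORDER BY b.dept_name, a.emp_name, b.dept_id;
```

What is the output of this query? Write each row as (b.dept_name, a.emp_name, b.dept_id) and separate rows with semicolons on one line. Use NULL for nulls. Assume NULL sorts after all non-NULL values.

(Finance, Zane, 1); (IT, Vik, 8); (Sales, Vik, 8); (Support, Vik, 8); (NULL, Grace, NULL); (NULL, Xin, NULL)

LEFT JOIN keeps every row from `employees`; unmatched rows get NULL for `departments`'s columns.
Matching on a.dept_id = b.dept_id.
- dept_id=2: no b row matches, row kept with b columns NULL.
- dept_id=1: 1 matching b row(s), so 1 row(s) emitted.
- dept_id=8: 3 matching b row(s), so 3 row(s) emitted.
- dept_id=5: no b row matches, row kept with b columns NULL.
After projecting and ordering:
b.dept_name | a.emp_name | b.dept_id
Finance | Zane | 1
IT | Vik | 8
Sales | Vik | 8
Support | Vik | 8
NULL | Grace | NULL
NULL | Xin | NULL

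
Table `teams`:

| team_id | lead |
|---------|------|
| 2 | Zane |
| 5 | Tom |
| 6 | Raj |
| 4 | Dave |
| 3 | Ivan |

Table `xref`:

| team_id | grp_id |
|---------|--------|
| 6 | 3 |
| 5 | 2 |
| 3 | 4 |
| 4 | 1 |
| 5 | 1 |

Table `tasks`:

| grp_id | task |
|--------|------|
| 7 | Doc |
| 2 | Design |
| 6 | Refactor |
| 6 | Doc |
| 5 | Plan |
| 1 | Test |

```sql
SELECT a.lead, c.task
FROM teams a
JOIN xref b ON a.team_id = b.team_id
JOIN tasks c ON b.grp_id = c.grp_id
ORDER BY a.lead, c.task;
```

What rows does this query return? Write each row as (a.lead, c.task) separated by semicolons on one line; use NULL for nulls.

(Dave, Test); (Tom, Design); (Tom, Test)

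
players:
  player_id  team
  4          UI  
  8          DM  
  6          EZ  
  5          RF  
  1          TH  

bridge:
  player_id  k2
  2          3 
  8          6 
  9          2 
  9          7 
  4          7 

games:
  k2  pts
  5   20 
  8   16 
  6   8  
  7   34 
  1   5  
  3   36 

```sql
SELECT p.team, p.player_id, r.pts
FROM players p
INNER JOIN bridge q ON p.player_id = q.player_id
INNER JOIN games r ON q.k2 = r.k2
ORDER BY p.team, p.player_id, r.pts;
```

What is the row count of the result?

Joins associate left-to-right: players INNER JOIN bridge on player_id gives 2 intermediate row(s).
Then INNER JOIN `games r` on k2: keep only rows whose q.k2 appears in r.
Result: 2 row(s).

2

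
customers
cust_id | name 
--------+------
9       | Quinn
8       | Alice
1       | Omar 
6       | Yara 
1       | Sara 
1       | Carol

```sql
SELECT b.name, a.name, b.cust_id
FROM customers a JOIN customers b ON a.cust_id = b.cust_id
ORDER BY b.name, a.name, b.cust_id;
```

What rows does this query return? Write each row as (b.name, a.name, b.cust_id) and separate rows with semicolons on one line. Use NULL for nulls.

INNER JOIN keeps only pairs where the ON condition holds.
Matching on a.cust_id = b.cust_id.
- a row (cust_id=9): matches 1 b row(s) → 1 output row(s).
- a row (cust_id=8): matches 1 b row(s) → 1 output row(s).
- a row (cust_id=1): matches 3 b row(s) → 3 output row(s).
- a row (cust_id=6): matches 1 b row(s) → 1 output row(s).
- a row (cust_id=1): matches 3 b row(s) → 3 output row(s).
- a row (cust_id=1): matches 3 b row(s) → 3 output row(s).

(Alice, Alice, 8); (Carol, Carol, 1); (Carol, Omar, 1); (Carol, Sara, 1); (Omar, Carol, 1); (Omar, Omar, 1); (Omar, Sara, 1); (Quinn, Quinn, 9); (Sara, Carol, 1); (Sara, Omar, 1); (Sara, Sara, 1); (Yara, Yara, 6)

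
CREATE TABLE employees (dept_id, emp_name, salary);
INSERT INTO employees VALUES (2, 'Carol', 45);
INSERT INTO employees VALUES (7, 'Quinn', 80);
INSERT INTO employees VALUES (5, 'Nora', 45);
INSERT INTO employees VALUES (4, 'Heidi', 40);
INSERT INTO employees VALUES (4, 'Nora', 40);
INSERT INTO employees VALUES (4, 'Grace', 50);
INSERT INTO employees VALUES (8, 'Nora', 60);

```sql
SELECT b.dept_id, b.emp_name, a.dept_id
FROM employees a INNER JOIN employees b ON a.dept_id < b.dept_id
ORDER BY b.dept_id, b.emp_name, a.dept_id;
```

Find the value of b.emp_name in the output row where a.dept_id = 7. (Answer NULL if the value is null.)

INNER JOIN keeps only pairs where the ON condition holds.
Matching on a.dept_id < b.dept_id.
- dept_id=2: 6 matching b row(s), so 6 row(s) emitted.
- dept_id=7: 1 matching b row(s), so 1 row(s) emitted.
- dept_id=5: 2 matching b row(s), so 2 row(s) emitted.
- dept_id=4: 3 matching b row(s), so 3 row(s) emitted.
- dept_id=4: 3 matching b row(s), so 3 row(s) emitted.
- dept_id=4: 3 matching b row(s), so 3 row(s) emitted.
- dept_id=8: no matching b row, dropped.

Nora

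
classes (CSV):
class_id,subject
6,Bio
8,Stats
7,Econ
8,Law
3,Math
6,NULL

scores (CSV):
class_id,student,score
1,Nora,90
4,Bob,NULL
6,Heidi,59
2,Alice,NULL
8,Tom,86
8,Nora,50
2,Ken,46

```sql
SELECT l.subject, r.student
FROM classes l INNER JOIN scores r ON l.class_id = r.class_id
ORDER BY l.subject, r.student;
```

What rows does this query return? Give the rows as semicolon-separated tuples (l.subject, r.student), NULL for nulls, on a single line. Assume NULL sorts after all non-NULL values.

(Bio, Heidi); (Law, Nora); (Law, Tom); (Stats, Nora); (Stats, Tom); (NULL, Heidi)

INNER JOIN keeps only pairs where the ON condition holds.
Matching on l.class_id = r.class_id.
Matched pairs: 6.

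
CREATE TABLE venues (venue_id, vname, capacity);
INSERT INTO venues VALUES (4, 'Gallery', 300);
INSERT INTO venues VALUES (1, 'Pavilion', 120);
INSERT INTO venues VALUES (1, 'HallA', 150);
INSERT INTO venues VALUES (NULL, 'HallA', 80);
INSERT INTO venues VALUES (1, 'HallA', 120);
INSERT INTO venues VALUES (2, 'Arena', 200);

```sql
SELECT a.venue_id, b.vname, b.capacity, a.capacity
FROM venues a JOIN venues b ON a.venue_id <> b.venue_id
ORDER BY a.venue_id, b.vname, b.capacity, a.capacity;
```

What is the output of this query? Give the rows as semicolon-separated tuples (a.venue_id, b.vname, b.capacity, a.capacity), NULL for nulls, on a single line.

INNER JOIN keeps only pairs where the ON condition holds.
Matching on a.venue_id <> b.venue_id. A NULL in a compared column never satisfies the condition.
Matched pairs: 14.

(1, Arena, 200, 120); (1, Arena, 200, 120); (1, Arena, 200, 150); (1, Gallery, 300, 120); (1, Gallery, 300, 120); (1, Gallery, 300, 150); (2, Gallery, 300, 200); (2, HallA, 120, 200); (2, HallA, 150, 200); (2, Pavilion, 120, 200); (4, Arena, 200, 300); (4, HallA, 120, 300); (4, HallA, 150, 300); (4, Pavilion, 120, 300)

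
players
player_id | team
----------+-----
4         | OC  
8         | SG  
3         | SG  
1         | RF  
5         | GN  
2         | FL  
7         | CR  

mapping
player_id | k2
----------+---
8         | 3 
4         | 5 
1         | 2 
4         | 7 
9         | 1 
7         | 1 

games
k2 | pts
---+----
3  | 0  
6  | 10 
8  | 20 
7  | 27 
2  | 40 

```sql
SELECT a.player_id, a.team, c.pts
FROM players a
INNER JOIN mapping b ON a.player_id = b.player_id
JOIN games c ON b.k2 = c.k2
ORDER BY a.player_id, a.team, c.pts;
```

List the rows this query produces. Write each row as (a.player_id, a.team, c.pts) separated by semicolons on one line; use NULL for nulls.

(1, RF, 40); (4, OC, 27); (8, SG, 0)

Step 1 — a INNER JOIN b on player_id → 5 row(s).
Then INNER JOIN `games c` on k2: keep only rows whose b.k2 appears in c.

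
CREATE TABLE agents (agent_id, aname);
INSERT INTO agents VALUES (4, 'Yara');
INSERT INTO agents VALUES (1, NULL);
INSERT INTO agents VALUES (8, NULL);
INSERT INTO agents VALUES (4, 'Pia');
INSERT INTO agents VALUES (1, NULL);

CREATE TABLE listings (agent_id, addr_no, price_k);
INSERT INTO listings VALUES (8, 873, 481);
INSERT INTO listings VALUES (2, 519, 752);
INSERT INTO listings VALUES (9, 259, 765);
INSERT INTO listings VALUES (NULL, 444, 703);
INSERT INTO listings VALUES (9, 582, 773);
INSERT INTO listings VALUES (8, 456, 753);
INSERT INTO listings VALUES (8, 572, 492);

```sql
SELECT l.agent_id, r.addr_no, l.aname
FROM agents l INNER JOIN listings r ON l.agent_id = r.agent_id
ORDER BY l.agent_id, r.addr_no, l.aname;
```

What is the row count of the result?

INNER JOIN keeps only pairs where the ON condition holds.
Matching on l.agent_id = r.agent_id. A NULL in a compared column never satisfies the condition.
Matched pairs: 3.
Total: 3 rows.

3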